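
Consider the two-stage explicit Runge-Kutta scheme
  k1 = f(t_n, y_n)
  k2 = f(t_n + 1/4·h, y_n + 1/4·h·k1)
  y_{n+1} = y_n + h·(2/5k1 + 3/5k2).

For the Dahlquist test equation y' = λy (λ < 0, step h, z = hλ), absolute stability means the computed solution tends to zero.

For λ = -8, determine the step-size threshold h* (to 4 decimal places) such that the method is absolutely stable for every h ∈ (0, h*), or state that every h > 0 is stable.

On y'=λy, z=hλ:
  k1=λy_n ⇒ h·k1=z·y_n;  k2=λ(1+1/4z)y_n ⇒ h·k2=z(1+1/4z)y_n
  y_{n+1}/y_n = 1 + 2/5z + 3/5z(1+1/4z) = 1 + z + 3/20z²
  so R(z) = 1 + z + 3/20z².

Solve |R(x)|<1 on ℝ⁻.
x=-1.51: |R|=0.1680
R=1: x+3/20x²=0 ⇒ x=−20/3=-6.6667; min R=1−1/(4·3/20)=-0.6667>−1
Confirm numerically:
  x=-5.997: |R|=0.39760 <1
  x=-5.377: |R|=0.04018 <1
  x=-4.726: |R|=0.37574 <1
  x=-7.260: |R|=1.64614 >1
  x=-7.245: |R|=1.62850 >1
  x=-7.001: |R|=1.35110 >1
So |R|<1 on (-6.6667, 0).

(-6.6667,0); λ=-8 ⇒ h* = (20/3)/8 = 0.8333.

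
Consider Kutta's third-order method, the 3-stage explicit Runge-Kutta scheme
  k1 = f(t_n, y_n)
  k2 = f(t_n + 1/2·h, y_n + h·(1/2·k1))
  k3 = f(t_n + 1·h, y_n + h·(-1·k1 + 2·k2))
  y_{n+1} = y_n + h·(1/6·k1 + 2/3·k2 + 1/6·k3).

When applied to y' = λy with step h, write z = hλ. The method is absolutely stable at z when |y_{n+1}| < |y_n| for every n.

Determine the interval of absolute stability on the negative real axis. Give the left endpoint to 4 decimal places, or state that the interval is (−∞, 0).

z∈(-2.5127,0).

With y'=λy (z=hλ):
  order 3, 3-stage ⇒ R(z)=1+z+z^2/2+z^3/6
  (e.g. R(-1.11)=0.27811, |R|=0.27811)

Need |R(x)|<1, x<0.
x=-1.11: |R|=0.2781
|R(-1.61)|=0.0095 |R(-1.59)|=0.0041 |R(-1.58)|=0.0108
Bisect:
  x_lo=-3.2694 |R|=2.7493  x_hi=-0.2675 |R|=0.7651
  mid=-1.76843 |R|=0.12651 →hi
  mid=-2.51890 |R|=1.01015 →lo
  mid=-2.14367 |R|=0.48781 →hi
  mid=-2.33128 |R|=0.72555 →hi
  mid=-2.42509 |R|=0.86158 →hi
  mid=-2.47200 |R|=0.93425 →hi
  mid=-2.49545 |R|=0.97179 →hi
  mid=-2.50718 |R|=0.99087 →hi
  mid=-2.51304 |R|=1.00048 →lo
  mid=-2.51011 |R|=0.99567 →hi
  ...
  [-2.51286,-2.51267] ⇒ x*=-2.5127
Interval (-2.5127, 0).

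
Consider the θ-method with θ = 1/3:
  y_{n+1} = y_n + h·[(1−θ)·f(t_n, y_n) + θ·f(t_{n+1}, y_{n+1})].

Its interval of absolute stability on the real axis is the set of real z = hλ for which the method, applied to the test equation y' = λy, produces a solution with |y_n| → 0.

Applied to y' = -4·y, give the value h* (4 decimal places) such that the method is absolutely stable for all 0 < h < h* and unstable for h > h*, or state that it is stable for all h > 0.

(-6.0000,0); λ=-4 ⇒ h* = (6)/4 = 1.5000.

On y'=λy, z=hλ:
  y_{n+1} = y_n + z·[2/3·y_n + 1/3·y_{n+1}] ⇒ (1 − 1/3z)y_{n+1} = (1 + 2/3z)y_n
  so R(z) = (1 + 2/3z)/(1 − 1/3z).

Need |R(x)|<1, x<0.
x=-0.51: |R|=0.5641
R=−1: 1+2/3x = −1+1/3x ⇒ -1/3x=2 ⇒ x=2/(-1/3)=-6.0000
Confirm numerically:
  x=-4.270: |R|=0.76204 <1
  x=-4.153: |R|=0.74179 <1
  x=-3.208: |R|=0.55026 <1
  x=-6.236: |R|=1.02555 >1
  x=-6.146: |R|=1.01596 >1
  x=-6.115: |R|=1.01262 >1
Interval (-6.0000, 0).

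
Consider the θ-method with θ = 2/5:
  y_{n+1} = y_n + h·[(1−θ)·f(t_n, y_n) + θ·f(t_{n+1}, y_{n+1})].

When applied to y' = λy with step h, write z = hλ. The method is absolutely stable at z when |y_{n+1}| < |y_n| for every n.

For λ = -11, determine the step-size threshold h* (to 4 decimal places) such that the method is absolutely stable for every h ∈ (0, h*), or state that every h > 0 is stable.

Set f=λy, z=hλ:
  y_{n+1} = y_n + z·[3/5·y_n + 2/5·y_{n+1}] ⇒ (1 − 2/5z)y_{n+1} = (1 + 3/5z)y_n
  so R(z) = (1 + 3/5z)/(1 − 2/5z).

Solve |R(x)|<1 on ℝ⁻.
x=-1.73: |R|=0.0225
R=−1: 1+3/5x = −1+2/5x ⇒ -1/5x=2 ⇒ x=2/(-1/5)=-10.0000
Confirm numerically:
  x=-8.503: |R|=0.93197 <1
  x=-5.493: |R|=0.71807 <1
  x=-5.028: |R|=0.66977 <1
  x=-4.464: |R|=0.60253 <1
  x=-10.586: |R|=1.02239 >1
  x=-10.367: |R|=1.01426 >1
Interval (-10.0000, 0).

(-10.0000,0); λ=-11 ⇒ h* = (10)/11 = 0.9091.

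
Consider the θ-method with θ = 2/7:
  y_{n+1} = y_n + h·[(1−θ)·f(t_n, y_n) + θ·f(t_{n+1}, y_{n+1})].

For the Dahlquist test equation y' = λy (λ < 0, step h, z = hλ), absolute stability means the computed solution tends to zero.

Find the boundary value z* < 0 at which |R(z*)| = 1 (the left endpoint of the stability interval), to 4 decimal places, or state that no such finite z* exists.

With y'=λy (z=hλ):
  y_{n+1} = y_n + z·[5/7·y_n + 2/7·y_{n+1}] ⇒ (1 − 2/7z)y_{n+1} = (1 + 5/7z)y_n
  ⇒ R(z) = (1 + 5/7z)/(1 − 2/7z).

Find x<0 with |R(x)|<1.
x=-1.19: |R|=0.1119
R=−1: 1+5/7x = −1+2/7x ⇒ -3/7x=2 ⇒ x=2/(-3/7)=-4.6667
Confirm numerically:
  x=-3.526: |R|=0.75648 <1
  x=-2.993: |R|=0.61335 <1
  x=-2.261: |R|=0.37363 <1
  x=-5.186: |R|=1.08968 >1
  x=-5.046: |R|=1.06658 >1
Stable set (-4.6667, 0).

left endpoint -4.6667.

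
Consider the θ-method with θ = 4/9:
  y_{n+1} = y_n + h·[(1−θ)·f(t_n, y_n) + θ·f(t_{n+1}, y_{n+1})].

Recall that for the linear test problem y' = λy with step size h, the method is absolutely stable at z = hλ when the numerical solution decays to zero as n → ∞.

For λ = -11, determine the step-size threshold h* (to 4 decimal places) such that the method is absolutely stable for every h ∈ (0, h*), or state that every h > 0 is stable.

(-18.0000,0); λ=-11 ⇒ h* = (18)/11 = 1.6364.

Set f=λy, z=hλ:
  y_{n+1} = y_n + z·[5/9·y_n + 4/9·y_{n+1}] ⇒ (1 − 4/9z)y_{n+1} = (1 + 5/9z)y_n
  so R(z) = (1 + 5/9z)/(1 − 4/9z).

Need |R(x)|<1, x<0.
x=-0.54: |R|=0.5645
R=−1: 1+5/9x = −1+4/9x ⇒ -1/9x=2 ⇒ x=2/(-1/9)=-18.0000
Confirm numerically:
  x=-16.190: |R|=0.97546 <1
  x=-12.407: |R|=0.90460 <1
  x=-10.444: |R|=0.85119 <1
  x=-10.017: |R|=0.83731 <1
  x=-18.375: |R|=1.00455 >1
  x=-18.292: |R|=1.00355 >1
  x=-18.039: |R|=1.00048 >1
Stable set (-18.0000, 0).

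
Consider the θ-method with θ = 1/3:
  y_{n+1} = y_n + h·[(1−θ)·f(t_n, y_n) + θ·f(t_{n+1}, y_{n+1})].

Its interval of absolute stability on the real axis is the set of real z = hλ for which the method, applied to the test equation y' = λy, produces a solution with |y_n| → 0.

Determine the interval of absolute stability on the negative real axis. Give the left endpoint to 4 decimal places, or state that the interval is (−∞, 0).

With y'=λy (z=hλ):
  y_{n+1} = y_n + z·[2/3·y_n + 1/3·y_{n+1}] ⇒ (1 − 1/3z)y_{n+1} = (1 + 2/3z)y_n
  Hence R(z) = (1 + 2/3z)/(1 − 1/3z).

Find x<0 with |R(x)|<1.
x=-0.93: |R|=0.2901
R=−1: 1+2/3x = −1+1/3x ⇒ -1/3x=2 ⇒ x=2/(-1/3)=-6.0000
Confirm numerically:
  x=-5.591: |R|=0.95239 <1
  x=-5.336: |R|=0.92035 <1
  x=-4.172: |R|=0.74512 <1
  x=-6.375: |R|=1.04000 >1
  x=-6.328: |R|=1.03516 >1
  x=-6.241: |R|=1.02608 >1
Stable set (-6.0000, 0).

(-6.0000, 0).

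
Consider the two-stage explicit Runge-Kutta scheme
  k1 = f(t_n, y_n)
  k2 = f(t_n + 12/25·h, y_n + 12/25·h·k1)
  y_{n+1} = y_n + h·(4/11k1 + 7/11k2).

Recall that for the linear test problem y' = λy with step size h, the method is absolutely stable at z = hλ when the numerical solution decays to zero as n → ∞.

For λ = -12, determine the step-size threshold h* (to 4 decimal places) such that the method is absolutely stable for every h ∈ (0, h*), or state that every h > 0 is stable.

(-3.2738,0); λ=-12 ⇒ h* = (275/84)/12 = 0.2728.

Test eqn y'=λy, z=hλ:
  k1=λy_n ⇒ h·k1=z·y_n;  k2=λ(1+12/25z)y_n ⇒ h·k2=z(1+12/25z)y_n
  y_{n+1}/y_n = 1 + 4/11z + 7/11z(1+12/25z) = 1 + z + 84/275z²
  Hence R(z) = 1 + z + 84/275z².

Solve |R(x)|<1 on ℝ⁻.
x=-0.68: |R|=0.4612
R=1: x+84/275x²=0 ⇒ x=−275/84=-3.2738; min R=1−1/(4·84/275)=0.1815>−1
Confirm numerically:
  x=-2.587: |R|=0.45728 <1
  x=-2.318: |R|=0.32325 <1
  x=-2.273: |R|=0.30514 <1
  x=-3.814: |R|=1.62932 >1
  x=-3.802: |R|=1.61341 >1
  x=-3.497: |R|=1.23841 >1
So |R|<1 on (-3.2738, 0).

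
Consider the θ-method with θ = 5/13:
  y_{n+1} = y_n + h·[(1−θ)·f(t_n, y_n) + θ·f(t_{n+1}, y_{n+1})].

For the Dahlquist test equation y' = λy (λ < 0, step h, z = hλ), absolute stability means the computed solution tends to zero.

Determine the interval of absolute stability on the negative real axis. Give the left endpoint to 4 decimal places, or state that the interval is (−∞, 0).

z∈(-8.6667,0).

Set f=λy, z=hλ:
  y_{n+1} = y_n + z·[8/13·y_n + 5/13·y_{n+1}] ⇒ (1 − 5/13z)y_{n+1} = (1 + 8/13z)y_n
  so R(z) = (1 + 8/13z)/(1 − 5/13z).

Solve |R(x)|<1 on ℝ⁻.
x=-0.92: |R|=0.3205
R=−1: 1+8/13x = −1+5/13x ⇒ -3/13x=2 ⇒ x=2/(-3/13)=-8.6667
Confirm numerically:
  x=-5.293: |R|=0.74354 <1
  x=-4.567: |R|=0.65679 <1
  x=-4.194: |R|=0.60500 <1
  x=-4.166: |R|=0.60089 <1
  x=-9.127: |R|=1.02355 >1
  x=-9.082: |R|=1.02133 >1
  x=-8.784: |R|=1.00618 >1
So |R|<1 on (-8.6667, 0).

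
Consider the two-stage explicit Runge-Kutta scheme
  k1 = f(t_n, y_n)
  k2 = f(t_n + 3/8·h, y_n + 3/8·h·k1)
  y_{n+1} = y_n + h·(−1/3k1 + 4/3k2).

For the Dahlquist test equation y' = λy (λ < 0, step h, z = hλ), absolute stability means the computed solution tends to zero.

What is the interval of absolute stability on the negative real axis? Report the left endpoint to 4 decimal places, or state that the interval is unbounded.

Test eqn y'=λy, z=hλ:
  k1=λy_n ⇒ h·k1=z·y_n;  k2=λ(1+3/8z)y_n ⇒ h·k2=z(1+3/8z)y_n
  y_{n+1}/y_n = 1 − 1/3z + 4/3z(1+3/8z) = 1 + z + 1/2z²
  Hence R(z) = 1 + z + 1/2z².

Solve |R(x)|<1 on ℝ⁻.
x=-0.51: |R|=0.6200
R=1: x+1/2x²=0 ⇒ x=−2=-2.0000; min R=1−1/(4·1/2)=0.5000>−1
Confirm numerically:
  x=-1.834: |R|=0.84778 <1
  x=-1.808: |R|=0.82643 <1
  x=-1.371: |R|=0.56882 <1
  x=-2.517: |R|=1.65064 >1
  x=-2.295: |R|=1.33851 >1
Stable set (-2.0000, 0).

(-2.0000, 0).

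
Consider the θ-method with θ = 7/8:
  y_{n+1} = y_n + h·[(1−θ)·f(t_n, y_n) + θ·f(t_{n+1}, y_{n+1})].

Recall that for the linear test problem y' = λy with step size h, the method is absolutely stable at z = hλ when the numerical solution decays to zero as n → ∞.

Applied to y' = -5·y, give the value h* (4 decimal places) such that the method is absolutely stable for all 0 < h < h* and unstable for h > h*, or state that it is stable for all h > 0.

With y'=λy (z=hλ):
  y_{n+1} = y_n + z·[1/8·y_n + 7/8·y_{n+1}] ⇒ (1 − 7/8z)y_{n+1} = (1 + 1/8z)y_n
  ⇒ R(z) = (1 + 1/8z)/(1 − 7/8z).

Boundary: |R(x)|=1, x<0.
x=-0.55: |R|=0.6287
x=-2: |R|=0.2727
x=-10: |R|=0.0256
x=-100: |R|=0.1299
θ=7/8≥1/2 ⇒ |1+1/8x|<|1−7/8x| ∀x<0 ⇒ unbounded interval.

unbounded; (−∞, 0). Any h>0 works for λ=-5.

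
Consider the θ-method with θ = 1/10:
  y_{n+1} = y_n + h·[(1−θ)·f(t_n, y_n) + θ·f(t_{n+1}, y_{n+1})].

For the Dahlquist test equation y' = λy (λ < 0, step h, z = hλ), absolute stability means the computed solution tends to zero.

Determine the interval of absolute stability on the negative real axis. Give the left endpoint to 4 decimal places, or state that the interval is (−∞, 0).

Set f=λy, z=hλ:
  y_{n+1} = y_n + z·[9/10·y_n + 1/10·y_{n+1}] ⇒ (1 − 1/10z)y_{n+1} = (1 + 9/10z)y_n
  so R(z) = (1 + 9/10z)/(1 − 1/10z).

Find x<0 with |R(x)|<1.
x=-1.68: |R|=0.4384
R=−1: 1+9/10x = −1+1/10x ⇒ -4/5x=2 ⇒ x=2/(-4/5)=-2.5000
Confirm numerically:
  x=-2.170: |R|=0.78307 <1
  x=-2.047: |R|=0.69918 <1
  x=-1.528: |R|=0.32547 <1
  x=-1.203: |R|=0.07382 <1
  x=-2.893: |R|=1.24385 >1
  x=-2.738: |R|=1.14947 >1
  x=-2.543: |R|=1.02743 >1
Stable set (-2.5000, 0).

z∈(-2.5000,0).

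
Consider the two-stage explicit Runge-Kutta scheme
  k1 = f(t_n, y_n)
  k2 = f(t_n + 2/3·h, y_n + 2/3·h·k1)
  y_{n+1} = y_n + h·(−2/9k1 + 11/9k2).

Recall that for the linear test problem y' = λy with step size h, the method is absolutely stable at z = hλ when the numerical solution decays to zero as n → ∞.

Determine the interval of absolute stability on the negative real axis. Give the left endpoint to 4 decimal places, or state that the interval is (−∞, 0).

(-1.2273, 0).

Set f=λy, z=hλ:
  k1=λy_n ⇒ h·k1=z·y_n;  k2=λ(1+2/3z)y_n ⇒ h·k2=z(1+2/3z)y_n
  y_{n+1}/y_n = 1 − 2/9z + 11/9z(1+2/3z) = 1 + z + 22/27z²
  R(z) = 1 + z + 22/27z².

Need |R(x)|<1, x<0.
x=-0.96: |R|=0.7909
R=1: x+22/27x²=0 ⇒ x=−27/22=-1.2273; min R=1−1/(4·22/27)=0.6932>−1
Confirm numerically:
  x=-1.002: |R|=0.81608 <1
  x=-0.902: |R|=0.76094 <1
  x=-0.868: |R|=0.74590 <1
  x=-1.508: |R|=1.34494 >1
  x=-1.352: |R|=1.13740 >1
So |R|<1 on (-1.2273, 0).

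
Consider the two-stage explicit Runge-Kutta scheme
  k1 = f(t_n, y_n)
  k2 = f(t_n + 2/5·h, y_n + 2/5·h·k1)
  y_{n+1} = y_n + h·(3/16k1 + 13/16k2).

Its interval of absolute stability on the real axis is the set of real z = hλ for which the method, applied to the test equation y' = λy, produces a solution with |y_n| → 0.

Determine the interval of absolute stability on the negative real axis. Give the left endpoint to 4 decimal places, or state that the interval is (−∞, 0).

Set f=λy, z=hλ:
  k1=λy_n ⇒ h·k1=z·y_n;  k2=λ(1+2/5z)y_n ⇒ h·k2=z(1+2/5z)y_n
  y_{n+1}/y_n = 1 + 3/16z + 13/16z(1+2/5z) = 1 + z + 13/40z²
  so R(z) = 1 + z + 13/40z².

Need |R(x)|<1, x<0.
x=-0.82: |R|=0.3985
R=1: x+13/40x²=0 ⇒ x=−40/13=-3.0769; min R=1−1/(4·13/40)=0.2308>−1
Confirm numerically:
  x=-2.355: |R|=0.44746 <1
  x=-2.298: |R|=0.41826 <1
  x=-1.365: |R|=0.24055 <1
  x=-3.491: |R|=1.46980 >1
  x=-3.414: |R|=1.37400 >1
  x=-3.319: |R|=1.26112 >1
Stable set (-3.0769, 0).

(-3.0769, 0).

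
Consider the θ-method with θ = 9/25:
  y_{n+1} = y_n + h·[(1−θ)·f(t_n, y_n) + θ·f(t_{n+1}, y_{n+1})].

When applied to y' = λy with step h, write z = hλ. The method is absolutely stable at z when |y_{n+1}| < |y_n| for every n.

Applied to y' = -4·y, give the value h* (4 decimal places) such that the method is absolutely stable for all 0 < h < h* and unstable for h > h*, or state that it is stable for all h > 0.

(-7.1429,0); λ=-4 ⇒ h* = (50/7)/4 = 1.7857.

With y'=λy (z=hλ):
  y_{n+1} = y_n + z·[16/25·y_n + 9/25·y_{n+1}] ⇒ (1 − 9/25z)y_{n+1} = (1 + 16/25z)y_n
  R(z) = (1 + 16/25z)/(1 − 9/25z).

Solve |R(x)|<1 on ℝ⁻.
x=-1.07: |R|=0.2275
R=−1: 1+16/25x = −1+9/25x ⇒ -7/25x=2 ⇒ x=2/(-7/25)=-7.1429
Confirm numerically:
  x=-6.226: |R|=0.92080 <1
  x=-5.513: |R|=0.84710 <1
  x=-4.568: |R|=0.72737 <1
  x=-3.316: |R|=0.51156 <1
  x=-7.671: |R|=1.03931 >1
  x=-7.501: |R|=1.02710 >1
So |R|<1 on (-7.1429, 0).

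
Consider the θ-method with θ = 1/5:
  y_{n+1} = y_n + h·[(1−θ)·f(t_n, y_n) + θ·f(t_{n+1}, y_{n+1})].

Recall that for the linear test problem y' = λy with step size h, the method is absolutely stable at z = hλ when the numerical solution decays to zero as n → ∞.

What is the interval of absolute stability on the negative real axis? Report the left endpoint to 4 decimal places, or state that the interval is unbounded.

(-3.3333, 0).

With y'=λy (z=hλ):
  y_{n+1} = y_n + z·[4/5·y_n + 1/5·y_{n+1}] ⇒ (1 − 1/5z)y_{n+1} = (1 + 4/5z)y_n
  ⇒ R(z) = (1 + 4/5z)/(1 − 1/5z).

Solve |R(x)|<1 on ℝ⁻.
x=-0.49: |R|=0.5537
R=−1: 1+4/5x = −1+1/5x ⇒ -3/5x=2 ⇒ x=2/(-3/5)=-3.3333
Confirm numerically:
  x=-2.986: |R|=0.86952 <1
  x=-2.656: |R|=0.73459 <1
  x=-2.539: |R|=0.68391 <1
  x=-3.761: |R|=1.14644 >1
  x=-3.670: |R|=1.11649 >1
  x=-3.456: |R|=1.04352 >1
So |R|<1 on (-3.3333, 0).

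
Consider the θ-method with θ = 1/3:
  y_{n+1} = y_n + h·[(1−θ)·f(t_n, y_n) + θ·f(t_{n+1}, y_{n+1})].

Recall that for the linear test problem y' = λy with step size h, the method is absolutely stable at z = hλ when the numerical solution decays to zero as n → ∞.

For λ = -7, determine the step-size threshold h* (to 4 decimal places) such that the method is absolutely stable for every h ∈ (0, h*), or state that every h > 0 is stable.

On y'=λy, z=hλ:
  y_{n+1} = y_n + z·[2/3·y_n + 1/3·y_{n+1}] ⇒ (1 − 1/3z)y_{n+1} = (1 + 2/3z)y_n
  R(z) = (1 + 2/3z)/(1 − 1/3z).

Need |R(x)|<1, x<0.
x=-1.13: |R|=0.1792
R=−1: 1+2/3x = −1+1/3x ⇒ -1/3x=2 ⇒ x=2/(-1/3)=-6.0000
Confirm numerically:
  x=-5.611: |R|=0.95483 <1
  x=-2.827: |R|=0.45547 <1
  x=-2.799: |R|=0.44801 <1
  x=-6.420: |R|=1.04459 >1
  x=-6.139: |R|=1.01521 >1
  x=-6.078: |R|=1.00859 >1
So |R|<1 on (-6.0000, 0).

(-6.0000,0); λ=-7 ⇒ h* = (6)/7 = 0.8571.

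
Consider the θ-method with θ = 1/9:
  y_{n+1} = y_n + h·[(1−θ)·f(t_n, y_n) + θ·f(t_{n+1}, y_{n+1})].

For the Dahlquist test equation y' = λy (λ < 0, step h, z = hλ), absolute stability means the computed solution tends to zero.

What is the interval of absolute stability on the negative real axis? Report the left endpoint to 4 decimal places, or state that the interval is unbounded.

(-2.5714, 0).

Set f=λy, z=hλ:
  y_{n+1} = y_n + z·[8/9·y_n + 1/9·y_{n+1}] ⇒ (1 − 1/9z)y_{n+1} = (1 + 8/9z)y_n
  ⇒ R(z) = (1 + 8/9z)/(1 − 1/9z).

Find x<0 with |R(x)|<1.
x=-1.12: |R|=0.0040
R=−1: 1+8/9x = −1+1/9x ⇒ -7/9x=2 ⇒ x=2/(-7/9)=-2.5714
Confirm numerically:
  x=-2.355: |R|=0.86658 <1
  x=-1.820: |R|=0.51386 <1
  x=-1.718: |R|=0.44262 <1
  x=-2.917: |R|=1.20299 >1
  x=-2.751: |R|=1.10697 >1
  x=-2.652: |R|=1.04840 >1
Stable set (-2.5714, 0).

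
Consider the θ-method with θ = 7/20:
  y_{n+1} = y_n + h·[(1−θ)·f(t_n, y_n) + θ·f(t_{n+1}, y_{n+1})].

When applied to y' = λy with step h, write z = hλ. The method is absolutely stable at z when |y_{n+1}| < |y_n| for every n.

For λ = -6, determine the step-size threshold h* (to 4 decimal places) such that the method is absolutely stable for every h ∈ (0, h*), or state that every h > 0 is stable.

Set f=λy, z=hλ:
  y_{n+1} = y_n + z·[13/20·y_n + 7/20·y_{n+1}] ⇒ (1 − 7/20z)y_{n+1} = (1 + 13/20z)y_n
  R(z) = (1 + 13/20z)/(1 − 7/20z).

Solve |R(x)|<1 on ℝ⁻.
x=-0.32: |R|=0.7122
R=−1: 1+13/20x = −1+7/20x ⇒ -3/10x=2 ⇒ x=2/(-3/10)=-6.6667
Confirm numerically:
  x=-4.913: |R|=0.80655 <1
  x=-4.137: |R|=0.68999 <1
  x=-3.889: |R|=0.64708 <1
  x=-2.941: |R|=0.44923 <1
  x=-7.082: |R|=1.03582 >1
  x=-6.941: |R|=1.02400 >1
So |R|<1 on (-6.6667, 0).

(-6.6667,0); λ=-6 ⇒ h* = (20/3)/6 = 1.1111.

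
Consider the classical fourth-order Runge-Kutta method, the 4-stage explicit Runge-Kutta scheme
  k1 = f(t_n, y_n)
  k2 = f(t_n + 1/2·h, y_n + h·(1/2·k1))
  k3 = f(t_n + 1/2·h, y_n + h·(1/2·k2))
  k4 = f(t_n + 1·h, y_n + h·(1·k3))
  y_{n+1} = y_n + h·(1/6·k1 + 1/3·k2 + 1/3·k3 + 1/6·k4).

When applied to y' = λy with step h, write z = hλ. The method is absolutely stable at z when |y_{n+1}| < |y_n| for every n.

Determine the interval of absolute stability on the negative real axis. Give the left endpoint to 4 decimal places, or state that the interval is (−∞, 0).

z∈(-2.7853,0).

Set f=λy, z=hλ:
  order 4, 4-stage ⇒ R(z)=1+z+z^2/2+z^3/6+z^4/24
  (e.g. R(-0.35)=0.70473, |R|=0.70473)

Solve |R(x)|<1 on ℝ⁻.
x=-0.35: |R|=0.7047
|R(-1.73)|=0.2767 |R(-1.04)|=0.3621 |R(-0.79)|=0.4561
Bisect:
  x_lo=-3.3390 |R|=2.2102  x_hi=-0.2595 |R|=0.7715
  mid=-1.79924 |R|=0.28529 →hi
  mid=-2.56913 |R|=0.72010 →hi
  mid=-2.95407 |R|=1.28575 →lo
  mid=-2.76160 |R|=0.96487 →hi
  mid=-2.85784 |R|=1.11500 →lo
  mid=-2.80972 |R|=1.03746 →lo
  mid=-2.78566 |R|=1.00056 →lo
  ...
  [-2.78547,-2.78529] ⇒ x*=-2.7853
So |R|<1 on (-2.7853, 0).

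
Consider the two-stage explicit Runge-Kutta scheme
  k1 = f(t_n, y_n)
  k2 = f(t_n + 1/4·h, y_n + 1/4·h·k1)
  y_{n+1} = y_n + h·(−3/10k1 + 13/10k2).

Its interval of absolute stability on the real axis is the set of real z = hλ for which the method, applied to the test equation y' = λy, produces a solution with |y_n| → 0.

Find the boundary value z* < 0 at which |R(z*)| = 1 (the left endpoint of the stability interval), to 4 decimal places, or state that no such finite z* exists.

left endpoint -3.0769.

With y'=λy (z=hλ):
  k1=λy_n ⇒ h·k1=z·y_n;  k2=λ(1+1/4z)y_n ⇒ h·k2=z(1+1/4z)y_n
  y_{n+1}/y_n = 1 − 3/10z + 13/10z(1+1/4z) = 1 + z + 13/40z²
  Hence R(z) = 1 + z + 13/40z².

Find x<0 with |R(x)|<1.
x=-0.61: |R|=0.5109
R=1: x+13/40x²=0 ⇒ x=−40/13=-3.0769; min R=1−1/(4·13/40)=0.2308>−1
Confirm numerically:
  x=-2.918: |R|=0.84929 <1
  x=-2.453: |R|=0.50259 <1
  x=-1.771: |R|=0.24834 <1
  x=-1.386: |R|=0.23832 <1
  x=-3.594: |R|=1.60397 >1
  x=-3.263: |R|=1.19733 >1
So |R|<1 on (-3.0769, 0).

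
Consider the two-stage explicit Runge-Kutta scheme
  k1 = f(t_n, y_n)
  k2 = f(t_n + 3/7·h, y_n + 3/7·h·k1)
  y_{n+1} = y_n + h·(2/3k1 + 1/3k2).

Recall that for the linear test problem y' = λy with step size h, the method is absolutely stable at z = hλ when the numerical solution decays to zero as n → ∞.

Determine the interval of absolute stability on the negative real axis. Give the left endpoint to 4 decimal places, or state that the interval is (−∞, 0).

(-7.0000, 0).

With y'=λy (z=hλ):
  k1=λy_n ⇒ h·k1=z·y_n;  k2=λ(1+3/7z)y_n ⇒ h·k2=z(1+3/7z)y_n
  y_{n+1}/y_n = 1 + 2/3z + 1/3z(1+3/7z) = 1 + z + 1/7z²
  so R(z) = 1 + z + 1/7z².

Boundary: |R(x)|=1, x<0.
x=-1.09: |R|=0.0797
R=1: x+1/7x²=0 ⇒ x=−7=-7.0000; min R=1−1/(4·1/7)=-0.7500>−1
Confirm numerically:
  x=-6.292: |R|=0.36361 <1
  x=-5.490: |R|=0.18427 <1
  x=-3.820: |R|=0.73537 <1
  x=-7.469: |R|=1.50042 >1
  x=-7.451: |R|=1.48006 >1
  x=-7.319: |R|=1.33354 >1
Stable set (-7.0000, 0).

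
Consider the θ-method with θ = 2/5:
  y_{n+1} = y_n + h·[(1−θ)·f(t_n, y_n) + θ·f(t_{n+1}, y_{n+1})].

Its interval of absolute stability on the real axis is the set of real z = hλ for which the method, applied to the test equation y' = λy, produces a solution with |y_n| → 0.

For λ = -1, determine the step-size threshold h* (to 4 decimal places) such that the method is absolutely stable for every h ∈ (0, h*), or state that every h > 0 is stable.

With y'=λy (z=hλ):
  y_{n+1} = y_n + z·[3/5·y_n + 2/5·y_{n+1}] ⇒ (1 − 2/5z)y_{n+1} = (1 + 3/5z)y_n
  Hence R(z) = (1 + 3/5z)/(1 − 2/5z).

Boundary: |R(x)|=1, x<0.
x=-1.66: |R|=0.0024
R=−1: 1+3/5x = −1+2/5x ⇒ -1/5x=2 ⇒ x=2/(-1/5)=-10.0000
Confirm numerically:
  x=-8.526: |R|=0.93316 <1
  x=-7.788: |R|=0.89250 <1
  x=-6.903: |R|=0.83532 <1
  x=-10.564: |R|=1.02159 >1
  x=-10.454: |R|=1.01752 >1
So |R|<1 on (-10.0000, 0).

(-10.0000,0); λ=-1 ⇒ h* = (10)/1 = 10.0000.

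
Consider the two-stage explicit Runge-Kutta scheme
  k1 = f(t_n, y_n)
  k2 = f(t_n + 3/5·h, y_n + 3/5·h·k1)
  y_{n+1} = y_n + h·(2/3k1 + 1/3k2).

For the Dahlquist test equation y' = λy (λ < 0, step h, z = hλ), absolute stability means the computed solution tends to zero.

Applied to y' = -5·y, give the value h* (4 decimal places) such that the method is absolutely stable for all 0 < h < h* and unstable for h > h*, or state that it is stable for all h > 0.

Set f=λy, z=hλ:
  k1=λy_n ⇒ h·k1=z·y_n;  k2=λ(1+3/5z)y_n ⇒ h·k2=z(1+3/5z)y_n
  y_{n+1}/y_n = 1 + 2/3z + 1/3z(1+3/5z) = 1 + z + 1/5z²
  Hence R(z) = 1 + z + 1/5z².

Solve |R(x)|<1 on ℝ⁻.
x=-0.87: |R|=0.2814
R=1: x+1/5x²=0 ⇒ x=−5=-5.0000; min R=1−1/(4·1/5)=-0.2500>−1
Confirm numerically:
  x=-4.352: |R|=0.43598 <1
  x=-3.256: |R|=0.13569 <1
  x=-3.054: |R|=0.18862 <1
  x=-5.322: |R|=1.34274 >1
  x=-5.105: |R|=1.10721 >1
Interval (-5.0000, 0).

(-5.0000,0); λ=-5 ⇒ h* = (5)/5 = 1.0000.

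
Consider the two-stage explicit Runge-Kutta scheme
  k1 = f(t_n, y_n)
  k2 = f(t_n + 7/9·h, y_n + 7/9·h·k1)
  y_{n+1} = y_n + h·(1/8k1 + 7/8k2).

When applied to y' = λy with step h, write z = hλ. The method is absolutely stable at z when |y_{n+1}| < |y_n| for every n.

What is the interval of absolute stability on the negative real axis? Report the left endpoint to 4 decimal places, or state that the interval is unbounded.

(-1.4694, 0).

Set f=λy, z=hλ:
  k1=λy_n ⇒ h·k1=z·y_n;  k2=λ(1+7/9z)y_n ⇒ h·k2=z(1+7/9z)y_n
  y_{n+1}/y_n = 1 + 1/8z + 7/8z(1+7/9z) = 1 + z + 49/72z²
  ⇒ R(z) = 1 + z + 49/72z².

Boundary: |R(x)|=1, x<0.
x=-0.36: |R|=0.7282
R=1: x+49/72x²=0 ⇒ x=−72/49=-1.4694; min R=1−1/(4·49/72)=0.6327>−1
Confirm numerically:
  x=-1.111: |R|=0.72902 <1
  x=-0.987: |R|=0.67598 <1
  x=-0.942: |R|=0.66190 <1
  x=-0.923: |R|=0.65679 <1
  x=-2.015: |R|=1.74821 >1
  x=-1.969: |R|=1.66949 >1
  x=-1.830: |R|=1.44911 >1
Interval (-1.4694, 0).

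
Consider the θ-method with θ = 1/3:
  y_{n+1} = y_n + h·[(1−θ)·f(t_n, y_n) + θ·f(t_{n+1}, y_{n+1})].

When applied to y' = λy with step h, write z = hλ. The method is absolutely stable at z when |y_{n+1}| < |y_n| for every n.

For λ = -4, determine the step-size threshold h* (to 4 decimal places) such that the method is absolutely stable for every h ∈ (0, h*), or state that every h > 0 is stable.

(-6.0000,0); λ=-4 ⇒ h* = (6)/4 = 1.5000.

Set f=λy, z=hλ:
  y_{n+1} = y_n + z·[2/3·y_n + 1/3·y_{n+1}] ⇒ (1 − 1/3z)y_{n+1} = (1 + 2/3z)y_n
  so R(z) = (1 + 2/3z)/(1 − 1/3z).

Find x<0 with |R(x)|<1.
x=-1.49: |R|=0.0045
R=−1: 1+2/3x = −1+1/3x ⇒ -1/3x=2 ⇒ x=2/(-1/3)=-6.0000
Confirm numerically:
  x=-5.368: |R|=0.92447 <1
  x=-4.027: |R|=0.71923 <1
  x=-3.684: |R|=0.65350 <1
  x=-6.482: |R|=1.05083 >1
  x=-6.119: |R|=1.01305 >1
  x=-6.028: |R|=1.00310 >1
So |R|<1 on (-6.0000, 0).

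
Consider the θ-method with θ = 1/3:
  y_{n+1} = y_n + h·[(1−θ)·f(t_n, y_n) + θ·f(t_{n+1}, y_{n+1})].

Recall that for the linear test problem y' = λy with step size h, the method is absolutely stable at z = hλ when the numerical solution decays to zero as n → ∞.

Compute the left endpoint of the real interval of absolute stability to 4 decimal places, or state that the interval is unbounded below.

Set f=λy, z=hλ:
  y_{n+1} = y_n + z·[2/3·y_n + 1/3·y_{n+1}] ⇒ (1 − 1/3z)y_{n+1} = (1 + 2/3z)y_n
  Hence R(z) = (1 + 2/3z)/(1 − 1/3z).

Solve |R(x)|<1 on ℝ⁻.
x=-1.11: |R|=0.1898
R=−1: 1+2/3x = −1+1/3x ⇒ -1/3x=2 ⇒ x=2/(-1/3)=-6.0000
Confirm numerically:
  x=-5.600: |R|=0.95349 <1
  x=-4.068: |R|=0.72666 <1
  x=-3.204: |R|=0.54932 <1
  x=-2.475: |R|=0.35616 <1
  x=-6.597: |R|=1.06221 >1
  x=-6.416: |R|=1.04418 >1
  x=-6.269: |R|=1.02902 >1
So |R|<1 on (-6.0000, 0).

z* = -6.0000.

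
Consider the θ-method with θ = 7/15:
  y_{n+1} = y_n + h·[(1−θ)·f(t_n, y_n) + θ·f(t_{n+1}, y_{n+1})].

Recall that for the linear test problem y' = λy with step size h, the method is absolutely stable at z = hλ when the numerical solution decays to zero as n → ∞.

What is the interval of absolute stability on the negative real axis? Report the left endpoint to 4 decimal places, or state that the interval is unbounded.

z∈(-30.0000,0).

On y'=λy, z=hλ:
  y_{n+1} = y_n + z·[8/15·y_n + 7/15·y_{n+1}] ⇒ (1 − 7/15z)y_{n+1} = (1 + 8/15z)y_n
  Hence R(z) = (1 + 8/15z)/(1 − 7/15z).

Solve |R(x)|<1 on ℝ⁻.
x=-0.8: |R|=0.4175
R=−1: 1+8/15x = −1+7/15x ⇒ -1/15x=2 ⇒ x=2/(-1/15)=-30.0000
Confirm numerically:
  x=-28.697: |R|=0.99396 <1
  x=-28.557: |R|=0.99329 <1
  x=-27.842: |R|=0.98972 <1
  x=-16.781: |R|=0.90021 <1
  x=-30.568: |R|=1.00248 >1
  x=-30.287: |R|=1.00126 >1
Interval (-30.0000, 0).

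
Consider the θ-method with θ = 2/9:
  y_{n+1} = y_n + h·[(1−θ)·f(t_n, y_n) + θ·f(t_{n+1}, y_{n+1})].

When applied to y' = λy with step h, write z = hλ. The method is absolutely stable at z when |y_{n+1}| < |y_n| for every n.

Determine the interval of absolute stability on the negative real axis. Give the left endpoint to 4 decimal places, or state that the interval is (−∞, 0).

(-3.6000, 0).

With y'=λy (z=hλ):
  y_{n+1} = y_n + z·[7/9·y_n + 2/9·y_{n+1}] ⇒ (1 − 2/9z)y_{n+1} = (1 + 7/9z)y_n
  ⇒ R(z) = (1 + 7/9z)/(1 − 2/9z).

Solve |R(x)|<1 on ℝ⁻.
x=-0.77: |R|=0.3425
R=−1: 1+7/9x = −1+2/9x ⇒ -5/9x=2 ⇒ x=2/(-5/9)=-3.6000
Confirm numerically:
  x=-3.552: |R|=0.98510 <1
  x=-1.876: |R|=0.32403 <1
  x=-1.781: |R|=0.27599 <1
  x=-4.042: |R|=1.12936 >1
  x=-3.931: |R|=1.09815 >1
Interval (-3.6000, 0).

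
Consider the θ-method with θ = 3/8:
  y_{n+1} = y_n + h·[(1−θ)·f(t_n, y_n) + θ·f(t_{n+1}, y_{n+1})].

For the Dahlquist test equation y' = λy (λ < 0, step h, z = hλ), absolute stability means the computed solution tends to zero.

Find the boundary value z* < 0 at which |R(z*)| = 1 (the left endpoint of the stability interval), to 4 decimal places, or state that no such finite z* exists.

Test eqn y'=λy, z=hλ:
  y_{n+1} = y_n + z·[5/8·y_n + 3/8·y_{n+1}] ⇒ (1 − 3/8z)y_{n+1} = (1 + 5/8z)y_n
  R(z) = (1 + 5/8z)/(1 − 3/8z).

Find x<0 with |R(x)|<1.
x=-1.06: |R|=0.2415
R=−1: 1+5/8x = −1+3/8x ⇒ -1/4x=2 ⇒ x=2/(-1/4)=-8.0000
Confirm numerically:
  x=-4.796: |R|=0.71378 <1
  x=-4.171: |R|=0.62668 <1
  x=-3.407: |R|=0.49586 <1
  x=-3.332: |R|=0.48122 <1
  x=-8.566: |R|=1.03359 >1
  x=-8.053: |R|=1.00330 >1
Interval (-8.0000, 0).

left endpoint -8.0000.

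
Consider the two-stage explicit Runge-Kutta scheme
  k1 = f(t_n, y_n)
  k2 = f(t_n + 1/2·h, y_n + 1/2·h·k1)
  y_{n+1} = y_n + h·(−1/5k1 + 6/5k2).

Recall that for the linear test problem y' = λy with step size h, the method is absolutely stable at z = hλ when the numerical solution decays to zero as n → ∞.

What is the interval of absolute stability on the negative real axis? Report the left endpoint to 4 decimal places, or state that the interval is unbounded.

With y'=λy (z=hλ):
  k1=λy_n ⇒ h·k1=z·y_n;  k2=λ(1+1/2z)y_n ⇒ h·k2=z(1+1/2z)y_n
  y_{n+1}/y_n = 1 − 1/5z + 6/5z(1+1/2z) = 1 + z + 3/5z²
  Hence R(z) = 1 + z + 3/5z².

Need |R(x)|<1, x<0.
x=-0.51: |R|=0.6461
R=1: x+3/5x²=0 ⇒ x=−5/3=-1.6667; min R=1−1/(4·3/5)=0.5833>−1
Confirm numerically:
  x=-1.243: |R|=0.68403 <1
  x=-1.218: |R|=0.67211 <1
  x=-1.101: |R|=0.62632 <1
  x=-0.930: |R|=0.58894 <1
  x=-2.212: |R|=1.72377 >1
  x=-2.065: |R|=1.49353 >1
Stable set (-1.6667, 0).

z∈(-1.6667,0).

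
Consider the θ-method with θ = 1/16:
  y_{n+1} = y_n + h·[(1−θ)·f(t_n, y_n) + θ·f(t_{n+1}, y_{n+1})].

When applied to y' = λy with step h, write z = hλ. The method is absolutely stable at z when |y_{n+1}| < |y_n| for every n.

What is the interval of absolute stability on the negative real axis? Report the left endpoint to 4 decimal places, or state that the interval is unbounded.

With y'=λy (z=hλ):
  y_{n+1} = y_n + z·[15/16·y_n + 1/16·y_{n+1}] ⇒ (1 − 1/16z)y_{n+1} = (1 + 15/16z)y_n
  so R(z) = (1 + 15/16z)/(1 − 1/16z).

Need |R(x)|<1, x<0.
x=-0.95: |R|=0.1032
R=−1: 1+15/16x = −1+1/16x ⇒ -7/8x=2 ⇒ x=2/(-7/8)=-2.2857
Confirm numerically:
  x=-2.068: |R|=0.83130 <1
  x=-1.996: |R|=0.77462 <1
  x=-1.828: |R|=0.64057 <1
  x=-1.552: |R|=0.41477 <1
  x=-2.642: |R|=1.26757 >1
  x=-2.459: |R|=1.13143 >1
Interval (-2.2857, 0).

z∈(-2.2857,0).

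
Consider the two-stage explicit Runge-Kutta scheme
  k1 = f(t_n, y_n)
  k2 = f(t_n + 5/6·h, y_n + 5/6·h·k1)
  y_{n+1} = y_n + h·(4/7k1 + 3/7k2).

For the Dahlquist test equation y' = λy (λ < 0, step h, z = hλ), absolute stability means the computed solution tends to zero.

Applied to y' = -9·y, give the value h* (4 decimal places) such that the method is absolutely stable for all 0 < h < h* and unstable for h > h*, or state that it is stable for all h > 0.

Set f=λy, z=hλ:
  k1=λy_n ⇒ h·k1=z·y_n;  k2=λ(1+5/6z)y_n ⇒ h·k2=z(1+5/6z)y_n
  y_{n+1}/y_n = 1 + 4/7z + 3/7z(1+5/6z) = 1 + z + 5/14z²
  ⇒ R(z) = 1 + z + 5/14z².

Solve |R(x)|<1 on ℝ⁻.
x=-0.31: |R|=0.7243
R=1: x+5/14x²=0 ⇒ x=−14/5=-2.8000; min R=1−1/(4·5/14)=0.3000>−1
Confirm numerically:
  x=-1.855: |R|=0.37394 <1
  x=-1.717: |R|=0.33589 <1
  x=-1.319: |R|=0.30234 <1
  x=-3.249: |R|=1.52100 >1
  x=-3.173: |R|=1.42269 >1
  x=-3.143: |R|=1.38502 >1
Stable set (-2.8000, 0).

(-2.8000,0); λ=-9 ⇒ h* = (14/5)/9 = 0.3111.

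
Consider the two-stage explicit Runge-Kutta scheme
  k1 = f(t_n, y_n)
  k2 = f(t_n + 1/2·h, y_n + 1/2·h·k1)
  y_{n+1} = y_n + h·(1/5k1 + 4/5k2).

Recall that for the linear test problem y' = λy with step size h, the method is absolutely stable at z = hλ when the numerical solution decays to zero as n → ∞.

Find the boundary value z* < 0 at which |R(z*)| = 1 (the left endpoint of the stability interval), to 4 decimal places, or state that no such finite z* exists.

z* = -2.5000.

Set f=λy, z=hλ:
  k1=λy_n ⇒ h·k1=z·y_n;  k2=λ(1+1/2z)y_n ⇒ h·k2=z(1+1/2z)y_n
  y_{n+1}/y_n = 1 + 1/5z + 4/5z(1+1/2z) = 1 + z + 2/5z²
  so R(z) = 1 + z + 2/5z².

Boundary: |R(x)|=1, x<0.
x=-1.04: |R|=0.3926
R=1: x+2/5x²=0 ⇒ x=−5/2=-2.5000; min R=1−1/(4·2/5)=0.3750>−1
Confirm numerically:
  x=-2.372: |R|=0.87855 <1
  x=-2.128: |R|=0.68335 <1
  x=-1.972: |R|=0.58351 <1
  x=-1.328: |R|=0.37743 <1
  x=-3.079: |R|=1.71310 >1
  x=-2.915: |R|=1.48389 >1
  x=-2.741: |R|=1.26423 >1
So |R|<1 on (-2.5000, 0).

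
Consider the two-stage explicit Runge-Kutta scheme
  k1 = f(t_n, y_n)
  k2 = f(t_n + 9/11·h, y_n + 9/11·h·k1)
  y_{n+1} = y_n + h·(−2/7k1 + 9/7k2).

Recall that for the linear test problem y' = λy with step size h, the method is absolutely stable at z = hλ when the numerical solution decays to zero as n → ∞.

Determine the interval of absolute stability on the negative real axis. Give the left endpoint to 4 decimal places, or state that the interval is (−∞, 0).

With y'=λy (z=hλ):
  k1=λy_n ⇒ h·k1=z·y_n;  k2=λ(1+9/11z)y_n ⇒ h·k2=z(1+9/11z)y_n
  y_{n+1}/y_n = 1 − 2/7z + 9/7z(1+9/11z) = 1 + z + 81/77z²
  Hence R(z) = 1 + z + 81/77z².

Need |R(x)|<1, x<0.
x=-0.34: |R|=0.7816
R=1: x+81/77x²=0 ⇒ x=−77/81=-0.9506; min R=1−1/(4·81/77)=0.7623>−1
Confirm numerically:
  x=-0.801: |R|=0.87393 <1
  x=-0.787: |R|=0.86454 <1
  x=-0.631: |R|=0.78784 <1
  x=-0.509: |R|=0.76354 <1
  x=-1.273: |R|=1.43171 >1
  x=-1.061: |R|=1.12320 >1
Interval (-0.9506, 0).

(-0.9506, 0).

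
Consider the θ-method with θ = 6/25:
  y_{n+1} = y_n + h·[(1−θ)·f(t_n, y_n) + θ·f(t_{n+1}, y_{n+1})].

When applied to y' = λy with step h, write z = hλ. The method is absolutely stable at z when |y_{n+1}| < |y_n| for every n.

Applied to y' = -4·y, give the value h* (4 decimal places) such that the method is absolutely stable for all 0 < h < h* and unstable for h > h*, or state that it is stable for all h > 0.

(-3.8462,0); λ=-4 ⇒ h* = (50/13)/4 = 0.9615.

Test eqn y'=λy, z=hλ:
  y_{n+1} = y_n + z·[19/25·y_n + 6/25·y_{n+1}] ⇒ (1 − 6/25z)y_{n+1} = (1 + 19/25z)y_n
  Hence R(z) = (1 + 19/25z)/(1 − 6/25z).

Find x<0 with |R(x)|<1.
x=-1.61: |R|=0.1613
R=−1: 1+19/25x = −1+6/25x ⇒ -13/25x=2 ⇒ x=2/(-13/25)=-3.8462
Confirm numerically:
  x=-3.103: |R|=0.77851 <1
  x=-1.893: |R|=0.30164 <1
  x=-1.716: |R|=0.21544 <1
  x=-4.225: |R|=1.09782 >1
  x=-4.028: |R|=1.04808 >1
Stable set (-3.8462, 0).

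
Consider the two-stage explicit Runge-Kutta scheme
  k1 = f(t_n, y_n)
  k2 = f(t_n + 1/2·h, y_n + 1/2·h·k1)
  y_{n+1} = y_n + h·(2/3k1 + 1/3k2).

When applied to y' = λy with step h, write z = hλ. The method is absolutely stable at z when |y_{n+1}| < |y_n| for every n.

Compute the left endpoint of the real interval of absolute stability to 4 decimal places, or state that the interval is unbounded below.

On y'=λy, z=hλ:
  k1=λy_n ⇒ h·k1=z·y_n;  k2=λ(1+1/2z)y_n ⇒ h·k2=z(1+1/2z)y_n
  y_{n+1}/y_n = 1 + 2/3z + 1/3z(1+1/2z) = 1 + z + 1/6z²
  so R(z) = 1 + z + 1/6z².

Find x<0 with |R(x)|<1.
x=-0.6: |R|=0.4600
R=1: x+1/6x²=0 ⇒ x=−6=-6.0000; min R=1−1/(4·1/6)=-0.5000>−1
Confirm numerically:
  x=-4.966: |R|=0.14419 <1
  x=-4.101: |R|=0.29797 <1
  x=-3.148: |R|=0.49635 <1
  x=-2.768: |R|=0.49103 <1
  x=-6.499: |R|=1.54050 >1
  x=-6.245: |R|=1.25500 >1
  x=-6.163: |R|=1.16743 >1
Interval (-6.0000, 0).

z* = -6.0000.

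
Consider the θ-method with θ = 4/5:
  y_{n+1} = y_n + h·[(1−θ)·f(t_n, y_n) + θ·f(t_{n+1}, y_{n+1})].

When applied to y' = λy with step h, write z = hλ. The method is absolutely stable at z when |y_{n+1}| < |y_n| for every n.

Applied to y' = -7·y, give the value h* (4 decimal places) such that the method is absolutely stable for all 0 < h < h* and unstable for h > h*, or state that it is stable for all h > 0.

With y'=λy (z=hλ):
  y_{n+1} = y_n + z·[1/5·y_n + 4/5·y_{n+1}] ⇒ (1 − 4/5z)y_{n+1} = (1 + 1/5z)y_n
  so R(z) = (1 + 1/5z)/(1 − 4/5z).

Boundary: |R(x)|=1, x<0.
x=-0.56: |R|=0.6133
x=-2: |R|=0.2308
x=-10: |R|=0.1111
x=-100: |R|=0.2346
θ=4/5≥1/2 ⇒ |1+1/5x|<|1−4/5x| ∀x<0 ⇒ unbounded interval.

(−∞, 0) — no finite endpoint. Any h>0 works for λ=-7.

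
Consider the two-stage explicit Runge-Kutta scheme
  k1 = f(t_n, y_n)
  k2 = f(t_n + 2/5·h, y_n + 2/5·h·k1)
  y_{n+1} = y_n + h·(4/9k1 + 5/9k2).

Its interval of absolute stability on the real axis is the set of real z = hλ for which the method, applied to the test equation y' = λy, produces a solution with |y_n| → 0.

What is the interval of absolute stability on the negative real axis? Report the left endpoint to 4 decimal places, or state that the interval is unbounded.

With y'=λy (z=hλ):
  k1=λy_n ⇒ h·k1=z·y_n;  k2=λ(1+2/5z)y_n ⇒ h·k2=z(1+2/5z)y_n
  y_{n+1}/y_n = 1 + 4/9z + 5/9z(1+2/5z) = 1 + z + 2/9z²
  R(z) = 1 + z + 2/9z².

Boundary: |R(x)|=1, x<0.
x=-1.48: |R|=0.0068
R=1: x+2/9x²=0 ⇒ x=−9/2=-4.5000; min R=1−1/(4·2/9)=-0.1250>−1
Confirm numerically:
  x=-3.472: |R|=0.20684 <1
  x=-3.309: |R|=0.12422 <1
  x=-2.685: |R|=0.08295 <1
  x=-1.976: |R|=0.10832 <1
  x=-4.831: |R|=1.35535 >1
  x=-4.807: |R|=1.32794 >1
  x=-4.667: |R|=1.17320 >1
So |R|<1 on (-4.5000, 0).

z∈(-4.5000,0).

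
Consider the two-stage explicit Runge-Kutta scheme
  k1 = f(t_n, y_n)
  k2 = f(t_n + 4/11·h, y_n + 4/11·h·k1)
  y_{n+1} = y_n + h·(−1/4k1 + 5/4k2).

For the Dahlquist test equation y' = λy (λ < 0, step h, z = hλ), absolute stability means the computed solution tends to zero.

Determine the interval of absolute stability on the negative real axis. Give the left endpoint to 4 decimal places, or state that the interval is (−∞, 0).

z∈(-2.2000,0).

With y'=λy (z=hλ):
  k1=λy_n ⇒ h·k1=z·y_n;  k2=λ(1+4/11z)y_n ⇒ h·k2=z(1+4/11z)y_n
  y_{n+1}/y_n = 1 − 1/4z + 5/4z(1+4/11z) = 1 + z + 5/11z²
  R(z) = 1 + z + 5/11z².

Need |R(x)|<1, x<0.
x=-1.35: |R|=0.4784
R=1: x+5/11x²=0 ⇒ x=−11/5=-2.2000; min R=1−1/(4·5/11)=0.4500>−1
Confirm numerically:
  x=-2.164: |R|=0.96459 <1
  x=-2.122: |R|=0.92477 <1
  x=-2.050: |R|=0.86023 <1
  x=-2.555: |R|=1.41228 >1
  x=-2.499: |R|=1.33964 >1
So |R|<1 on (-2.2000, 0).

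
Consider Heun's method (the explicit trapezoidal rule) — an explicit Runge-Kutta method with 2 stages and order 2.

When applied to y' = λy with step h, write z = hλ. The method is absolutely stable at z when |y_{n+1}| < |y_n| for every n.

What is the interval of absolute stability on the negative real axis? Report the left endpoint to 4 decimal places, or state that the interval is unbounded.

z∈(-2.0000,0).

Test eqn y'=λy, z=hλ:
  order 2, 2-stage ⇒ R(z)=1+z+z^2/2
  (e.g. R(-1.73)=0.76645, |R|=0.76645)

Solve |R(x)|<1 on ℝ⁻.
x=-1.73: |R|=0.7664
|R(-1.87)|=0.8785 |R(-0.98)|=0.5002 |R(-0.85)|=0.5112
Bisect:
  x_lo=-2.4077 |R|=1.4908  x_hi=-0.0612 |R|=0.9407
  mid=-1.23446 |R|=0.52749 →hi
  mid=-1.82109 |R|=0.83709 →hi
  mid=-2.11440 |R|=1.12094 →lo
  mid=-1.96774 |R|=0.96826 →hi
  mid=-2.04107 |R|=1.04191 →lo
  mid=-2.00441 |R|=1.00442 →lo
  mid=-1.98607 |R|=0.98617 →hi
  mid=-1.99524 |R|=0.99525 →hi
  mid=-1.99982 |R|=0.99982 →hi
  ...
  [-2.00011,-1.99997] ⇒ x*=-2.0000
Stable set (-2.0000, 0).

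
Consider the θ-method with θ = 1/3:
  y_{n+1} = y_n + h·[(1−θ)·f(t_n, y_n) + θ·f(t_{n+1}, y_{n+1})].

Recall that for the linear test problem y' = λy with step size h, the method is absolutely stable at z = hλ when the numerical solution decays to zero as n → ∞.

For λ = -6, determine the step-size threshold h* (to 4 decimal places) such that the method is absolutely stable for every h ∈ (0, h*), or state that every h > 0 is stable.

(-6.0000,0); λ=-6 ⇒ h* = (6)/6 = 1.0000.

Test eqn y'=λy, z=hλ:
  y_{n+1} = y_n + z·[2/3·y_n + 1/3·y_{n+1}] ⇒ (1 − 1/3z)y_{n+1} = (1 + 2/3z)y_n
  R(z) = (1 + 2/3z)/(1 − 1/3z).

Find x<0 with |R(x)|<1.
x=-1.43: |R|=0.0316
R=−1: 1+2/3x = −1+1/3x ⇒ -1/3x=2 ⇒ x=2/(-1/3)=-6.0000
Confirm numerically:
  x=-5.157: |R|=0.89665 <1
  x=-4.914: |R|=0.86277 <1
  x=-4.500: |R|=0.80000 <1
  x=-3.968: |R|=0.70838 <1
  x=-6.503: |R|=1.05293 >1
  x=-6.451: |R|=1.04772 >1
  x=-6.090: |R|=1.00990 >1
Interval (-6.0000, 0).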